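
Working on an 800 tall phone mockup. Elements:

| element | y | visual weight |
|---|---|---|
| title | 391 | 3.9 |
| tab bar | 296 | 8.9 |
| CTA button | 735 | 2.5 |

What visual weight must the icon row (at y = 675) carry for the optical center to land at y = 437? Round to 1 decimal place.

w ≈ 2.9

Fixed elements: Σw = 3.9 + 8.9 + 2.5 = 15.3, Σw·y = 3.9·391 + 8.9·296 + 2.5·735 = 5996.8.
Balance at y = 437 requires (5996.8 + w·675) / (15.3 + w) = 437.
So w = (437·15.3 − 5996.8)/(675 − 437) = 689.3/238 ≈ 2.90.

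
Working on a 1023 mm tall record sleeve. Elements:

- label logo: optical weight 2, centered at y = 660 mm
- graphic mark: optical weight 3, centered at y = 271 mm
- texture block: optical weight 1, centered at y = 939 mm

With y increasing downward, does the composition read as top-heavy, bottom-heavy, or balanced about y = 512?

Σw = 2 + 3 + 1 = 6.
Σw·y = 2·660 + 3·271 + 1·939 = 3072, so ȳ = 3072/6 ≈ 512.00.
The centroid 512.00 matches the midline at 512, so the layout is balanced.

balanced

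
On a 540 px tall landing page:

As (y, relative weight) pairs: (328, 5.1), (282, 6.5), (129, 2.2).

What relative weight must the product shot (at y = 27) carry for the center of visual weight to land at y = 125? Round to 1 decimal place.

Known weights sum to 5.1 + 6.5 + 2.2 = 13.8; their moment is 5.1·328 + 6.5·282 + 2.2·129 = 3789.6.
For the centroid to hit 125: (3789.6 + w·27) / (13.8 + w) = 125.
So w = (125·13.8 − 3789.6)/(27 − 125) = -2064.6/-98 ≈ 21.07.

w ≈ 21.1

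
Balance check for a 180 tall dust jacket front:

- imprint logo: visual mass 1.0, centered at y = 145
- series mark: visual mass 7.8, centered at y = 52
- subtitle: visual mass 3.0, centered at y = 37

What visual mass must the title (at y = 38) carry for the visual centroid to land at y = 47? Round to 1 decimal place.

w ≈ 11.9

Known weights sum to 1.0 + 7.8 + 3.0 = 11.8; their moment is 1.0·145 + 7.8·52 + 3.0·37 = 661.6.
Balance at y = 47 requires (661.6 + w·38) / (11.8 + w) = 47.
So w = (47·11.8 − 661.6)/(38 − 47) = -107.0/-9 ≈ 11.89.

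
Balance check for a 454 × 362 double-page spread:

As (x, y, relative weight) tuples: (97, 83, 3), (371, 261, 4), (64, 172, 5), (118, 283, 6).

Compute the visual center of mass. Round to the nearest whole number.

Σw = 3 + 4 + 5 + 6 = 18.
x-moment: 3·97 + 4·371 + 5·64 + 6·118 = 2803; centroid 2803/18 ≈ 155.72.
y-moment: 3·83 + 4·261 + 5·172 + 6·283 = 3851; centroid 3851/18 ≈ 213.94.

(156, 214)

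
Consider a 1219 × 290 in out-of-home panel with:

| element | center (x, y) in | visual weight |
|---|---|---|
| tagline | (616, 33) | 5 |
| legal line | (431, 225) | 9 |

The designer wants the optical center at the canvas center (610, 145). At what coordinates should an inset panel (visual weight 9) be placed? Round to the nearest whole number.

After adding the inset panel, total weight = 5 + 9 + 9 = 23.
x: target moment 23×610 = 14030; current 5·616 + 9·431 = 6959; the inset panel supplies 7071, so x = 7071/9 ≈ 785.67.
y: target moment 23×145 = 3335; current 5·33 + 9·225 = 2190; the inset panel supplies 1145, so y = 1145/9 ≈ 127.22.

(786, 127)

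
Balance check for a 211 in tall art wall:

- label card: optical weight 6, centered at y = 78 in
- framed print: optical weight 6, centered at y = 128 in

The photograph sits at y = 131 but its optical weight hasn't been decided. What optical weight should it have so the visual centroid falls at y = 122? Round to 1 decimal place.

w ≈ 25.3

Existing Σw = 12 (6 + 6); existing moment 6·78 + 6·128 = 1236.
For the centroid to hit 122: (1236 + w·131) / (12 + w) = 122.
Rearranging, w·(131 − 122) = 122·12 − 1236 = 228, so w ≈ 228/9 = 25.33.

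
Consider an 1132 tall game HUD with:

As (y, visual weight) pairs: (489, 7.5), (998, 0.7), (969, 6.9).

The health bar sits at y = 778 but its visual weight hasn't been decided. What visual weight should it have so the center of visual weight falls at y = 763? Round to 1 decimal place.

w ≈ 31.3

Fixed elements: Σw = 7.5 + 0.7 + 6.9 = 15.1, Σw·y = 7.5·489 + 0.7·998 + 6.9·969 = 11052.2.
For the centroid to hit 763: (11052.2 + w·778) / (15.1 + w) = 763.
Rearranging, w·(778 − 763) = 763·15.1 − 11052.2 = 469.1, so w ≈ 469.1/15 = 31.27.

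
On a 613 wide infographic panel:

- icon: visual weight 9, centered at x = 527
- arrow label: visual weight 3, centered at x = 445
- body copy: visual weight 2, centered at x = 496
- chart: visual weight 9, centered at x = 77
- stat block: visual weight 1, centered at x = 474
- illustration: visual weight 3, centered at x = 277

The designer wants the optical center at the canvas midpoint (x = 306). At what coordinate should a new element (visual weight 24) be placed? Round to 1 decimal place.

x ≈ 272.4

With the new element, Σw becomes 9 + 3 + 2 + 9 + 1 + 3 + 24 = 51.
Along x: (9068 + 24·x) / 51 = 306 (existing moment 9·527 + 3·445 + 2·496 + 9·77 + 1·474 + 3·277 = 9068) ⇒ x = (15606 − 9068) / 24 ≈ 272.42.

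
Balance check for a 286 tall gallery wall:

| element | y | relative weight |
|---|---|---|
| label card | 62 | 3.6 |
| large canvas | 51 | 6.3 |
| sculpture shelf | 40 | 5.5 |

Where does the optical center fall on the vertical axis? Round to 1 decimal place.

Σw = 3.6 + 6.3 + 5.5 = 15.4.
Σw·y = 3.6·62 + 6.3·51 + 5.5·40 = 764.5, so ȳ = 764.5/15.4 ≈ 49.64.

y ≈ 49.6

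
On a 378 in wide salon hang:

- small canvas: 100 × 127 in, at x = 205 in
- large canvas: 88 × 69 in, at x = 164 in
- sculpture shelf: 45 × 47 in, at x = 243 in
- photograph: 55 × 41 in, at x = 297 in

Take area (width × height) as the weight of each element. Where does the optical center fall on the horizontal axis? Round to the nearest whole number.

x ≈ 207

Areas: small canvas 100·127 = 12700, large canvas 88·69 = 6072, sculpture shelf 45·47 = 2115, photograph 55·41 = 2255. Total weight = 23142.
x: (12700·205 + 6072·164 + 2115·243 + 2255·297) / 23142 = 4782988 / 23142 ≈ 206.68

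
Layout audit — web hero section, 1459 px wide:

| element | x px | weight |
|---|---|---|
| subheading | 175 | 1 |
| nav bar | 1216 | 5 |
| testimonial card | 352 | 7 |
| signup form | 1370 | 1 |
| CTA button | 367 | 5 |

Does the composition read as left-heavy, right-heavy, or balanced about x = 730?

Σw = 1 + 5 + 7 + 1 + 5 = 19.
Σw·x = 1·175 + 5·1216 + 7·352 + 1·1370 + 5·367 = 11924, so x̄ = 11924/19 ≈ 627.58.
627.6 vs midline 730 → left-heavy.

left-heavy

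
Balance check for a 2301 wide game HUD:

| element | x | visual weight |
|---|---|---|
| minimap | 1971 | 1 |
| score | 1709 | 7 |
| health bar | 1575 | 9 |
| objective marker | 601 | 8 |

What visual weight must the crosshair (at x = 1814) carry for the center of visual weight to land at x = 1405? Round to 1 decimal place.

Known weights sum to 1 + 7 + 9 + 8 = 25; their moment is 1·1971 + 7·1709 + 9·1575 + 8·601 = 32917.
Balance at x = 1405 requires (32917 + w·1814) / (25 + w) = 1405.
So w = (1405·25 − 32917)/(1814 − 1405) = 2208/409 ≈ 5.40.

w ≈ 5.4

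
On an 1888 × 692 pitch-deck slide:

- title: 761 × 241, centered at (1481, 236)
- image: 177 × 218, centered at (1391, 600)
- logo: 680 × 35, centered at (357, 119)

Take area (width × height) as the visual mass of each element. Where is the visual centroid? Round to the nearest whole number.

(1358, 282)

Taking area as weight: title 761·241 = 183401, image 177·218 = 38586, logo 680·35 = 23800. Sum 245787.
x: (183401·1481 + 38586·1391 + 23800·357) / 245787 = 333786607 / 245787 ≈ 1358.03
y: (183401·236 + 38586·600 + 23800·119) / 245787 = 69266436 / 245787 ≈ 281.81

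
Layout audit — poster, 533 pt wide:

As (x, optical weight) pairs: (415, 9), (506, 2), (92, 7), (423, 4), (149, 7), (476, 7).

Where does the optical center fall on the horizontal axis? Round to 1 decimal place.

x ≈ 318.3

Total weight = 9 + 2 + 7 + 4 + 7 + 7 = 36.
Σw·x = 11458; x̄ = 11458/36 ≈ 318.28.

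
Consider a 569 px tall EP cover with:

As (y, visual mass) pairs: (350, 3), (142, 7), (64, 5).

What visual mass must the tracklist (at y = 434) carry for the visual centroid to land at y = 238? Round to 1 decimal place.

w ≈ 6.2

Existing Σw = 15 (3 + 7 + 5); existing moment 3·350 + 7·142 + 5·64 = 2364.
Set Σw·y/Σw = 238: (2364 + 434w) = 238·(15 + w).
So w = (238·15 − 2364)/(434 − 238) = 1206/196 ≈ 6.15.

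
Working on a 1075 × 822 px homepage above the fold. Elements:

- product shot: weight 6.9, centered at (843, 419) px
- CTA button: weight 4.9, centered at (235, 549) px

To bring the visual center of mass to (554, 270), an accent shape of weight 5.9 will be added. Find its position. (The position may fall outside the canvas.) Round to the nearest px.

After adding the accent shape, total weight = 6.9 + 4.9 + 5.9 = 17.7.
Along x: (6968.2 + 5.9·x) / 17.7 = 554 (existing moment 6.9·843 + 4.9·235 = 6968.2) ⇒ x = (9805.8 − 6968.2) / 5.9 ≈ 480.95.
Along y: (5581.2 + 5.9·y) / 17.7 = 270 (existing moment 6.9·419 + 4.9·549 = 5581.2) ⇒ y = (4779.0 − 5581.2) / 5.9 ≈ -135.97.

(481, -136)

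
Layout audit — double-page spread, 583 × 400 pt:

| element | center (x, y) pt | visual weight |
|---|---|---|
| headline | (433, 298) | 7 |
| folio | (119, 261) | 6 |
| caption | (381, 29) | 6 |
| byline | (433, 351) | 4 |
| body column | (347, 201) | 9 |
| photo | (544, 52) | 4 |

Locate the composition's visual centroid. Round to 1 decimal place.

(362.8, 201.3)

Σw = 7 + 6 + 6 + 4 + 9 + 4 = 36.
Σw·x = 13062; x̄ = 13062/36 ≈ 362.83.
y: moment 7247 / weight 36 ≈ 201.31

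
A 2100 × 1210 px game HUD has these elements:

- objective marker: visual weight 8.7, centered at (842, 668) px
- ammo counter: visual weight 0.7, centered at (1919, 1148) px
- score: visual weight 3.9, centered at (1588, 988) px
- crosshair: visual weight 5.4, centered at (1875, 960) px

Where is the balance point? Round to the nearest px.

Σw = 8.7 + 0.7 + 3.9 + 5.4 = 18.7.
Σw·x = 8.7·842 + 0.7·1919 + 3.9·1588 + 5.4·1875 = 24986.9, so x̄ = 24986.9/18.7 ≈ 1336.20.
Σw·y = 8.7·668 + 0.7·1148 + 3.9·988 + 5.4·960 = 15652.4, so ȳ = 15652.4/18.7 ≈ 837.03.

(1336, 837)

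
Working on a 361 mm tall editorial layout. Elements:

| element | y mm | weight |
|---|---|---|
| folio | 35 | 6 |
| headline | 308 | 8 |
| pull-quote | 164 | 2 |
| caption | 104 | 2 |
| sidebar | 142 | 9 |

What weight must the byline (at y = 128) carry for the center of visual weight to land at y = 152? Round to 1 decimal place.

Existing Σw = 27 (6 + 8 + 2 + 2 + 9); existing moment 6·35 + 8·308 + 2·164 + 2·104 + 9·142 = 4488.
For the centroid to hit 152: (4488 + w·128) / (27 + w) = 152.
So w = (152·27 − 4488)/(128 − 152) = -384/-24 ≈ 16.00.

w ≈ 16.0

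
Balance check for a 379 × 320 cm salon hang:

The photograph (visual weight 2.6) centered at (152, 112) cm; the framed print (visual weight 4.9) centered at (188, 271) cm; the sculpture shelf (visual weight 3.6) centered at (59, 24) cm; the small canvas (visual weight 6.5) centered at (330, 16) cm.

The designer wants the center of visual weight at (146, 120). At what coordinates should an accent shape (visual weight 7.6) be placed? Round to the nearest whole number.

After adding the accent shape, total weight = 2.6 + 4.9 + 3.6 + 6.5 + 7.6 = 25.2.
x: target moment 25.2×146 = 3679.2; current 2.6·152 + 4.9·188 + 3.6·59 + 6.5·330 = 3673.8; the accent shape supplies 5.4, so x = 5.4/7.6 ≈ 0.71.
y: target moment 25.2×120 = 3024.0; current 2.6·112 + 4.9·271 + 3.6·24 + 6.5·16 = 1809.5; the accent shape supplies 1214.5, so y = 1214.5/7.6 ≈ 159.80.

(1, 160)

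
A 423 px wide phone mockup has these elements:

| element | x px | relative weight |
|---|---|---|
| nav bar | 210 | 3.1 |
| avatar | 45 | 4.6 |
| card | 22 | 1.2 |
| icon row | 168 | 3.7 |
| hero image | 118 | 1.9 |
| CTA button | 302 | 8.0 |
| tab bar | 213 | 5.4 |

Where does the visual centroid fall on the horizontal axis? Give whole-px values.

x ≈ 190

Weights sum to 3.1 + 4.6 + 1.2 + 3.7 + 1.9 + 8.0 + 5.4 = 27.9.
Σw·x = 5296.4; x̄ = 5296.4/27.9 ≈ 189.84.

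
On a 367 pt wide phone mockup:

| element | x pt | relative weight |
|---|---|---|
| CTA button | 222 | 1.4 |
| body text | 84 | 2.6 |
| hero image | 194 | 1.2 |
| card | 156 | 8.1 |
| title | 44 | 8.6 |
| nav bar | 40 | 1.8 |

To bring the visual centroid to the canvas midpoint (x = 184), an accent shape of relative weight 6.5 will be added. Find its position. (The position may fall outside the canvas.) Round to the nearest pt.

x ≈ 474

After adding the accent shape, total weight = 1.4 + 2.6 + 1.2 + 8.1 + 8.6 + 1.8 + 6.5 = 30.2.
Along x: (2476.0 + 6.5·x) / 30.2 = 184 (existing moment 1.4·222 + 2.6·84 + 1.2·194 + 8.1·156 + 8.6·44 + 1.8·40 = 2476.0) ⇒ x = (5556.8 − 2476.0) / 6.5 ≈ 473.97.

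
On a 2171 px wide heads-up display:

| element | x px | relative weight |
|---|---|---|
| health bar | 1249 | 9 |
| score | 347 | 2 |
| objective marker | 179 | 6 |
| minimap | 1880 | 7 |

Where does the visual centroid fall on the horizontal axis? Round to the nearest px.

Σw = 9 + 2 + 6 + 7 = 24.
x: (9·1249 + 2·347 + 6·179 + 7·1880) / 24 = 26169 / 24 ≈ 1090.38

x ≈ 1090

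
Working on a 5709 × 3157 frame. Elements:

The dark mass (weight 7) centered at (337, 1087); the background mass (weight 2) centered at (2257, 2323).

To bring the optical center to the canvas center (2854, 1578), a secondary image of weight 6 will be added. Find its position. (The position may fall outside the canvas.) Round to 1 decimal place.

(5989.5, 1902.5)

With the secondary image, Σw becomes 7 + 2 + 6 = 15.
Along x: (6873 + 6·x) / 15 = 2854 (existing moment 7·337 + 2·2257 = 6873) ⇒ x = (42810 − 6873) / 6 ≈ 5989.50.
Along y: (12255 + 6·y) / 15 = 1578 (existing moment 7·1087 + 2·2323 = 12255) ⇒ y = (23670 − 12255) / 6 ≈ 1902.50.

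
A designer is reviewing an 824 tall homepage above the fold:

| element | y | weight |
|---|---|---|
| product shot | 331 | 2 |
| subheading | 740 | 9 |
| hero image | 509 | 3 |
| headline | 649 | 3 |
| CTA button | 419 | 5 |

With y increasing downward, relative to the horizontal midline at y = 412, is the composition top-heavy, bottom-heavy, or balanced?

Σw = 2 + 9 + 3 + 3 + 5 = 22.
y: (2·331 + 9·740 + 3·509 + 3·649 + 5·419) / 22 = 12891 / 22 ≈ 585.95
586.0 vs midline 412 → bottom-heavy.

bottom-heavy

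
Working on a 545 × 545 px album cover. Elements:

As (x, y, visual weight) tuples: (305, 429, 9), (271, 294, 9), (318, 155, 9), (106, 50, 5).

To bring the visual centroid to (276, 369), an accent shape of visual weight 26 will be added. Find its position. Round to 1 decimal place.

(285.8, 509.6)

After adding the accent shape, total weight = 9 + 9 + 9 + 5 + 26 = 58.
x: target moment 58×276 = 16008; current 9·305 + 9·271 + 9·318 + 5·106 = 8576; the accent shape supplies 7432, so x = 7432/26 ≈ 285.85.
y: target moment 58×369 = 21402; current 9·429 + 9·294 + 9·155 + 5·50 = 8152; the accent shape supplies 13250, so y = 13250/26 ≈ 509.62.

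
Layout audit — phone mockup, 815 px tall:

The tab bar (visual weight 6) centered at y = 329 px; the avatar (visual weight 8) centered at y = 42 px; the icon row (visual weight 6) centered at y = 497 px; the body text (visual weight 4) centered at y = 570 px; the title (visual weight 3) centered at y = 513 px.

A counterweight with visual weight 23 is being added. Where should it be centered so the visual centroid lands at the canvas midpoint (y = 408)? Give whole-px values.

New total weight: (6 + 8 + 6 + 4 + 3) + 23 = 50.
Along y: (9111 + 23·y) / 50 = 408 (existing moment 6·329 + 8·42 + 6·497 + 4·570 + 3·513 = 9111) ⇒ y = (20400 − 9111) / 23 ≈ 490.83.

y ≈ 491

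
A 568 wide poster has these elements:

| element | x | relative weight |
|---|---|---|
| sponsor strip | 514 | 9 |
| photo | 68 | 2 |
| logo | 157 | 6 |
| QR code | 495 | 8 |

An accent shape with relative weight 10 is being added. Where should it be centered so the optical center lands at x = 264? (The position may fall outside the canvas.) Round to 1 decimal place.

New total weight: (9 + 2 + 6 + 8) + 10 = 35.
Along x: (9664 + 10·x) / 35 = 264 (existing moment 9·514 + 2·68 + 6·157 + 8·495 = 9664) ⇒ x = (9240 − 9664) / 10 ≈ -42.40.

x ≈ -42.4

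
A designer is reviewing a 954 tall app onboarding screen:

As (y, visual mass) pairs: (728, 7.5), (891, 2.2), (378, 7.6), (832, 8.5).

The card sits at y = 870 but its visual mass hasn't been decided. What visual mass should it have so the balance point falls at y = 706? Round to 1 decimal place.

Existing Σw = 25.8 (7.5 + 2.2 + 7.6 + 8.5); existing moment 7.5·728 + 2.2·891 + 7.6·378 + 8.5·832 = 17365.0.
Balance at y = 706 requires (17365.0 + w·870) / (25.8 + w) = 706.
Rearranging, w·(870 − 706) = 706·25.8 − 17365.0 = 849.8, so w ≈ 849.8/164 = 5.18.

w ≈ 5.2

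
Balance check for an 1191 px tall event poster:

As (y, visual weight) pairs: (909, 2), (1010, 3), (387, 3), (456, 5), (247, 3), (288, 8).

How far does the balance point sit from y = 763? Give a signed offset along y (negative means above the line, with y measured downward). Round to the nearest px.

≈ -291 px

Σw = 2 + 3 + 3 + 5 + 3 + 8 = 24.
y-moment: 2·909 + 3·1010 + 3·387 + 5·456 + 3·247 + 8·288 = 11334; centroid 11334/24 ≈ 472.25.
Against y = 763, that's 472.25 − 763 = -290.75.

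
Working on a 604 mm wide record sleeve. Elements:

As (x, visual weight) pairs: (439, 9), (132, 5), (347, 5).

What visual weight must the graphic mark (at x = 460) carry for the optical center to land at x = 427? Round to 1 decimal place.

w ≈ 53.5

Known weights sum to 9 + 5 + 5 = 19; their moment is 9·439 + 5·132 + 5·347 = 6346.
For the centroid to hit 427: (6346 + w·460) / (19 + w) = 427.
Solving: w = (427·19 − 6346) / (460 − 427) = 1767 / 33 ≈ 53.55.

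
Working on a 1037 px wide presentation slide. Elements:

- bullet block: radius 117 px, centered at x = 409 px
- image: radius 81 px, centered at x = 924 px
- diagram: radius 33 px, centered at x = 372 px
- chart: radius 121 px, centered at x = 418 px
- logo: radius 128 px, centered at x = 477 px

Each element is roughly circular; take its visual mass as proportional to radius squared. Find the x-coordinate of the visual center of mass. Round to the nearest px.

Weights ∝ r²: bullet block 117² = 13689, image 81² = 6561, diagram 33² = 1089, chart 121² = 14641, logo 128² = 16384; Σw = 52364.
x: (13689·409 + 6561·924 + 1089·372 + 14641·418 + 16384·477) / 52364 = 26001379 / 52364 ≈ 496.55

x ≈ 497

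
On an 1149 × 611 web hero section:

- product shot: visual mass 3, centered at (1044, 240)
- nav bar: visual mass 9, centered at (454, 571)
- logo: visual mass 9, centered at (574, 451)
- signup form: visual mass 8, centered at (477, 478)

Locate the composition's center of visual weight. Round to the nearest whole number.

(559, 474)

Weights sum to 3 + 9 + 9 + 8 = 29.
x-moment: 3·1044 + 9·454 + 9·574 + 8·477 = 16200; centroid 16200/29 ≈ 558.62.
y-moment: 3·240 + 9·571 + 9·451 + 8·478 = 13742; centroid 13742/29 ≈ 473.86.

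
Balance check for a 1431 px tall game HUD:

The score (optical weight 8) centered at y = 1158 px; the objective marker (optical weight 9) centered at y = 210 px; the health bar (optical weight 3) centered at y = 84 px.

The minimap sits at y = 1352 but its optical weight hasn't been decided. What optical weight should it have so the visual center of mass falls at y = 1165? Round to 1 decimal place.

Fixed elements: Σw = 8 + 9 + 3 = 20, Σw·y = 8·1158 + 9·210 + 3·84 = 11406.
Set Σw·y/Σw = 1165: (11406 + 1352w) = 1165·(20 + w).
So w = (1165·20 − 11406)/(1352 − 1165) = 11894/187 ≈ 63.60.

w ≈ 63.6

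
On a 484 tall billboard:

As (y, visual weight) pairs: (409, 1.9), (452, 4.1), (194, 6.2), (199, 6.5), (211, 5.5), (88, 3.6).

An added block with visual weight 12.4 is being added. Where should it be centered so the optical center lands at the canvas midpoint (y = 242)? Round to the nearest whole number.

With the added block, Σw becomes 1.9 + 4.1 + 6.2 + 6.5 + 5.5 + 3.6 + 12.4 = 40.2.
y: target moment 40.2×242 = 9728.4; current 1.9·409 + 4.1·452 + 6.2·194 + 6.5·199 + 5.5·211 + 3.6·88 = 6603.9; the added block supplies 3124.5, so y = 3124.5/12.4 ≈ 251.98.

y ≈ 252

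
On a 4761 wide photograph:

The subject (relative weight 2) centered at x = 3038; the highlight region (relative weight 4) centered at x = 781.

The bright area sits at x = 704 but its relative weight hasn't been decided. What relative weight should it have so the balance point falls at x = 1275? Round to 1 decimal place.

Known weights sum to 2 + 4 = 6; their moment is 2·3038 + 4·781 = 9200.
For the centroid to hit 1275: (9200 + w·704) / (6 + w) = 1275.
Solving: w = (1275·6 − 9200) / (704 − 1275) = -1550 / -571 ≈ 2.71.

w ≈ 2.7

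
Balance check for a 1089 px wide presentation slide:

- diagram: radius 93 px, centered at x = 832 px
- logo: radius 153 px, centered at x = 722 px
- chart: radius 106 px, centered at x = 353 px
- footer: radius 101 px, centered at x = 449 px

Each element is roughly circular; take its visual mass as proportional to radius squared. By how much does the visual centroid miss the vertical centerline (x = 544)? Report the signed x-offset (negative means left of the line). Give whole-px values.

r² weights: diagram 93² = 8649, logo 153² = 23409, chart 106² = 11236, footer 101² = 10201. Total = 53495.
Σw·x = 8649·832 + 23409·722 + 11236·353 + 10201·449 = 32643823, so x̄ = 32643823/53495 ≈ 610.22.
Difference: 610.22 − 544 ≈ 66.22.

≈ 66 px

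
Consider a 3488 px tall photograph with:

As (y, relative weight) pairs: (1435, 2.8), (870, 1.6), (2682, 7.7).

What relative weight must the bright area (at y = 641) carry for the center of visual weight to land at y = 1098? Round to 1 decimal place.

Fixed elements: Σw = 2.8 + 1.6 + 7.7 = 12.1, Σw·y = 2.8·1435 + 1.6·870 + 7.7·2682 = 26061.4.
For the centroid to hit 1098: (26061.4 + w·641) / (12.1 + w) = 1098.
Solving: w = (1098·12.1 − 26061.4) / (641 − 1098) = -12775.6 / -457 ≈ 27.96.

w ≈ 28.0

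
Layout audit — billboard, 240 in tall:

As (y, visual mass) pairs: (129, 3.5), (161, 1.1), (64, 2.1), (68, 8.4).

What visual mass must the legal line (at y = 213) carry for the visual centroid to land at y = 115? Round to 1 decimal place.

w ≈ 4.1

Fixed elements: Σw = 3.5 + 1.1 + 2.1 + 8.4 = 15.1, Σw·y = 3.5·129 + 1.1·161 + 2.1·64 + 8.4·68 = 1334.2.
Balance at y = 115 requires (1334.2 + w·213) / (15.1 + w) = 115.
Rearranging, w·(213 − 115) = 115·15.1 − 1334.2 = 402.3, so w ≈ 402.3/98 = 4.11.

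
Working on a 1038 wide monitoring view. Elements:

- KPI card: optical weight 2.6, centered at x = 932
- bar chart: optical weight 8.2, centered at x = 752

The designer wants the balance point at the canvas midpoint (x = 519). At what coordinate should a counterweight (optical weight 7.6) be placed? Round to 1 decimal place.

x ≈ 126.3

New total weight: (2.6 + 8.2) + 7.6 = 18.4.
x: target moment 18.4×519 = 9549.6; current 2.6·932 + 8.2·752 = 8589.6; the counterweight supplies 960.0, so x = 960.0/7.6 ≈ 126.32.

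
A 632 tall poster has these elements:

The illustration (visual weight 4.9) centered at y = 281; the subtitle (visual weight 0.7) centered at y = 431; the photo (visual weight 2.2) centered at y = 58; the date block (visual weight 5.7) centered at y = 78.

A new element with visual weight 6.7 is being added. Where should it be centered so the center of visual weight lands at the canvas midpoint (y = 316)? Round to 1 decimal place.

With the new element, Σw becomes 4.9 + 0.7 + 2.2 + 5.7 + 6.7 = 20.2.
y: target moment 20.2×316 = 6383.2; current 4.9·281 + 0.7·431 + 2.2·58 + 5.7·78 = 2250.8; the new element supplies 4132.4, so y = 4132.4/6.7 ≈ 616.78.

y ≈ 616.8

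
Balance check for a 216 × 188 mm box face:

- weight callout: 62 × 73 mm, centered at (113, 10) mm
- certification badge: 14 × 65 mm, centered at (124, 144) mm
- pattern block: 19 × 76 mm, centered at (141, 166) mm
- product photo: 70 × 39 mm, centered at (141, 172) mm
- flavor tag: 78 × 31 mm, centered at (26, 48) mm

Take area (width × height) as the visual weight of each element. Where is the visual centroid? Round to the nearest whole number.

Areas: weight callout 62·73 = 4526, certification badge 14·65 = 910, pattern block 19·76 = 1444, product photo 70·39 = 2730, flavor tag 78·31 = 2418. Total weight = 12028.
Σw·x = 4526·113 + 910·124 + 1444·141 + 2730·141 + 2418·26 = 1275680, so x̄ = 1275680/12028 ≈ 106.06.
Σw·y = 4526·10 + 910·144 + 1444·166 + 2730·172 + 2418·48 = 1001628, so ȳ = 1001628/12028 ≈ 83.27.

(106, 83)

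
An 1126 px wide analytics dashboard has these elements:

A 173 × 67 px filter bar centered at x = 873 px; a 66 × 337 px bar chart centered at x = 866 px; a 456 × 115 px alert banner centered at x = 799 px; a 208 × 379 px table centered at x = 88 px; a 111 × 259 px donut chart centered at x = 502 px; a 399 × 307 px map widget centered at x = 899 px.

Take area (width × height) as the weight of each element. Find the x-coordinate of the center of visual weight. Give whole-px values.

Areas → weights: filter bar 173·67 = 11591, bar chart 66·337 = 22242, alert banner 456·115 = 52440, table 208·379 = 78832, donut chart 111·259 = 28749, map widget 399·307 = 122493; Σw = 316347.
Σw·x = 202770496; x̄ = 202770496/316347 ≈ 640.97.

x ≈ 641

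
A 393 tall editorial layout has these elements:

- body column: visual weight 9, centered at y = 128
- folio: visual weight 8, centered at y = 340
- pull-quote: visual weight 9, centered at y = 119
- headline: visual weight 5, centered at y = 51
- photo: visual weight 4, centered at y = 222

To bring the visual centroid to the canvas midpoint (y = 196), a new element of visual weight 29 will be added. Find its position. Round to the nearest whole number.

With the new element, Σw becomes 9 + 8 + 9 + 5 + 4 + 29 = 64.
Along y: (6086 + 29·y) / 64 = 196 (existing moment 9·128 + 8·340 + 9·119 + 5·51 + 4·222 = 6086) ⇒ y = (12544 − 6086) / 29 ≈ 222.69.

y ≈ 223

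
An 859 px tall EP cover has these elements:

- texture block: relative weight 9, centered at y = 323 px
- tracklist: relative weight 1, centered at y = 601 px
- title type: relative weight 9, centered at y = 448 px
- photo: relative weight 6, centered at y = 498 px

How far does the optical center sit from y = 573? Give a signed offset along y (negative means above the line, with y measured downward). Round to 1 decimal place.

≈ -151.9 px

Weights sum to 9 + 1 + 9 + 6 = 25.
Σw·y = 9·323 + 1·601 + 9·448 + 6·498 = 10528, so ȳ = 10528/25 ≈ 421.12.
Offset from y = 573: 421.12 − 573 ≈ -151.88.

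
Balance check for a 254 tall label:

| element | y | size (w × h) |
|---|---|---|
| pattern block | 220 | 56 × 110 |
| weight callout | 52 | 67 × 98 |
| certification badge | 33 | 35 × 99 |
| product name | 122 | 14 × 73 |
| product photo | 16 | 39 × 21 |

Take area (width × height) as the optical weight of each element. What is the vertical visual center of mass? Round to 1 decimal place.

Taking area as weight: pattern block 56·110 = 6160, weight callout 67·98 = 6566, certification badge 35·99 = 3465, product name 14·73 = 1022, product photo 39·21 = 819. Sum 18032.
y: (6160·220 + 6566·52 + 3465·33 + 1022·122 + 819·16) / 18032 = 1948765 / 18032 ≈ 108.07

y ≈ 108.1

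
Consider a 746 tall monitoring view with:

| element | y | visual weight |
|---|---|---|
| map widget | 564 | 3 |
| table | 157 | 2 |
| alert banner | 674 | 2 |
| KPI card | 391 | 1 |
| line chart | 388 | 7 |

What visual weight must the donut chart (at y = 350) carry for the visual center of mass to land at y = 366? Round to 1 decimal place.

Fixed elements: Σw = 3 + 2 + 2 + 1 + 7 = 15, Σw·y = 3·564 + 2·157 + 2·674 + 1·391 + 7·388 = 6461.
Balance at y = 366 requires (6461 + w·350) / (15 + w) = 366.
Solving: w = (366·15 − 6461) / (350 − 366) = -971 / -16 ≈ 60.69.

w ≈ 60.7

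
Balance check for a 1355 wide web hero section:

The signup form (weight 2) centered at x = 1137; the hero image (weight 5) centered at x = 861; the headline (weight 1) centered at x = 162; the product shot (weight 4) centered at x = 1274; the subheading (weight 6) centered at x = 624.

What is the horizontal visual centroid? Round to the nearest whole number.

x ≈ 866

Total weight = 2 + 5 + 1 + 4 + 6 = 18.
x-moment: 2·1137 + 5·861 + 1·162 + 4·1274 + 6·624 = 15581; centroid 15581/18 ≈ 865.61.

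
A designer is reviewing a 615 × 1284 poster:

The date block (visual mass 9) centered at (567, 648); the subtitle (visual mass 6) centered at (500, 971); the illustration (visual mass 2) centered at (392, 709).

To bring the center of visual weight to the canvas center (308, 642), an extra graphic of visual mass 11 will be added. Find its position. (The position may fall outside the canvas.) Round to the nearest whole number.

After adding the extra graphic, total weight = 9 + 6 + 2 + 11 = 28.
Along x: (8887 + 11·x) / 28 = 308 (existing moment 9·567 + 6·500 + 2·392 = 8887) ⇒ x = (8624 − 8887) / 11 ≈ -23.91.
Along y: (13076 + 11·y) / 28 = 642 (existing moment 9·648 + 6·971 + 2·709 = 13076) ⇒ y = (17976 − 13076) / 11 ≈ 445.45.

(-24, 445)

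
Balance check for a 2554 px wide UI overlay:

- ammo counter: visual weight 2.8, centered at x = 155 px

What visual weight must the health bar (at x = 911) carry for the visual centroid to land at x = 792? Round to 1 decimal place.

Known: weight 2.8 with moment 2.8·155 = 434.0.
For the centroid to hit 792: (434.0 + w·911) / (2.8 + w) = 792.
Solving: w = (792·2.8 − 434.0) / (911 − 792) = 1783.6 / 119 ≈ 14.99.

w ≈ 15.0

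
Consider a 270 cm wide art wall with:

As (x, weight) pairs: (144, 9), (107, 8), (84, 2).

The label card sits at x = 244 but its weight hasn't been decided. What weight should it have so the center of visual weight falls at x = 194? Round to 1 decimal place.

Existing Σw = 19 (9 + 8 + 2); existing moment 9·144 + 8·107 + 2·84 = 2320.
For the centroid to hit 194: (2320 + w·244) / (19 + w) = 194.
Solving: w = (194·19 − 2320) / (244 − 194) = 1366 / 50 ≈ 27.32.

w ≈ 27.3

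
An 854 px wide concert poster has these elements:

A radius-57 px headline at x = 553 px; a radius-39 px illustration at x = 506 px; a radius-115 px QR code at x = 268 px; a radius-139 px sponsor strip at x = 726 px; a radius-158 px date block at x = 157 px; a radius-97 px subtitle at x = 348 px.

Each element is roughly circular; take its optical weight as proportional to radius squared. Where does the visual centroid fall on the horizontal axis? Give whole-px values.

r² weights: headline 57² = 3249, illustration 39² = 1521, QR code 115² = 13225, sponsor strip 139² = 19321, date block 158² = 24964, subtitle 97² = 9409. Total = 71689.
Σw·x = 27331349; x̄ = 27331349/71689 ≈ 381.25.

x ≈ 381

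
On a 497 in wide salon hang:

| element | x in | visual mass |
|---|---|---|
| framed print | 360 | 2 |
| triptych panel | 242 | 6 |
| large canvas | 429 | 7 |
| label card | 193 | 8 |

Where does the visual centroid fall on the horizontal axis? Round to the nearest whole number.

x ≈ 292

Weights sum to 2 + 6 + 7 + 8 = 23.
x: (2·360 + 6·242 + 7·429 + 8·193) / 23 = 6719 / 23 ≈ 292.13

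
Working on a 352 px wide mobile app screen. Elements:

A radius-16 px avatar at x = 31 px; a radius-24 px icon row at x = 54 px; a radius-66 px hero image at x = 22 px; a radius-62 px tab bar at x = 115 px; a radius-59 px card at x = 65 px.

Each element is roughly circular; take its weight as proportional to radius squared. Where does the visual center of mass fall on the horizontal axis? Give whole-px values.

Weights ∝ r²: avatar 16² = 256, icon row 24² = 576, hero image 66² = 4356, tab bar 62² = 3844, card 59² = 3481; Σw = 12513.
x: (256·31 + 576·54 + 4356·22 + 3844·115 + 3481·65) / 12513 = 803197 / 12513 ≈ 64.19

x ≈ 64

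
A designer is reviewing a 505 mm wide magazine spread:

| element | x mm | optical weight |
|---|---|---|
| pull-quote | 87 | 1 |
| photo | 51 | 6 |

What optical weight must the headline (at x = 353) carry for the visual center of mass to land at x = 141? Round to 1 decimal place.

Known weights sum to 1 + 6 = 7; their moment is 1·87 + 6·51 = 393.
For the centroid to hit 141: (393 + w·353) / (7 + w) = 141.
Rearranging, w·(353 − 141) = 141·7 − 393 = 594, so w ≈ 594/212 = 2.80.

w ≈ 2.8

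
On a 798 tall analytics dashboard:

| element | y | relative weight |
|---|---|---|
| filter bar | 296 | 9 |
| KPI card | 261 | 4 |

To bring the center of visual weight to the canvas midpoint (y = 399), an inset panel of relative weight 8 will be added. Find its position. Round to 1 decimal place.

New total weight: (9 + 4) + 8 = 21.
Along y: (3708 + 8·y) / 21 = 399 (existing moment 9·296 + 4·261 = 3708) ⇒ y = (8379 − 3708) / 8 ≈ 583.88.

y ≈ 583.9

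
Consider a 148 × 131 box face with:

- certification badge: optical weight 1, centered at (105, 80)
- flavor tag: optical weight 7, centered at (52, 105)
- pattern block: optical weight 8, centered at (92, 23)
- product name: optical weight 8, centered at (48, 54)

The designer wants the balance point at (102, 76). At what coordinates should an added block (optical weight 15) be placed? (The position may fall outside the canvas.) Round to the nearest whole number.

(159, 102)

New total weight: (1 + 7 + 8 + 8) + 15 = 39.
x: target moment 39×102 = 3978; current 1·105 + 7·52 + 8·92 + 8·48 = 1589; the added block supplies 2389, so x = 2389/15 ≈ 159.27.
y: target moment 39×76 = 2964; current 1·80 + 7·105 + 8·23 + 8·54 = 1431; the added block supplies 1533, so y = 1533/15 ≈ 102.20.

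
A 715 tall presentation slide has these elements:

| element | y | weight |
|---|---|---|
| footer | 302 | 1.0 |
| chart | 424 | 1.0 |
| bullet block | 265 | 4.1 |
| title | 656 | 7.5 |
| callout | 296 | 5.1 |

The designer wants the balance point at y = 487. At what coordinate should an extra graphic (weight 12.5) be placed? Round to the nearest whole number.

y ≈ 556

New total weight: (1.0 + 1.0 + 4.1 + 7.5 + 5.1) + 12.5 = 31.2.
Along y: (8242.1 + 12.5·y) / 31.2 = 487 (existing moment 1.0·302 + 1.0·424 + 4.1·265 + 7.5·656 + 5.1·296 = 8242.1) ⇒ y = (15194.4 − 8242.1) / 12.5 ≈ 556.18.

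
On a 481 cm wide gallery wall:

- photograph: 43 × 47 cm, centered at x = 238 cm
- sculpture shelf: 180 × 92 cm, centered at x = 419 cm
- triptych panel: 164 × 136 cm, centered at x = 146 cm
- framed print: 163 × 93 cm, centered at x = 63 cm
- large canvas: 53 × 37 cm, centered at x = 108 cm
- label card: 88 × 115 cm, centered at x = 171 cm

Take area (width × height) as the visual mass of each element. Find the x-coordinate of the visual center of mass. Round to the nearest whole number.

x ≈ 199

Taking area as weight: photograph 43·47 = 2021, sculpture shelf 180·92 = 16560, triptych panel 164·136 = 22304, framed print 163·93 = 15159, large canvas 53·37 = 1961, label card 88·115 = 10120. Sum 68125.
Σw·x = 2021·238 + 16560·419 + 22304·146 + 15159·63 + 1961·108 + 10120·171 = 13573347, so x̄ = 13573347/68125 ≈ 199.24.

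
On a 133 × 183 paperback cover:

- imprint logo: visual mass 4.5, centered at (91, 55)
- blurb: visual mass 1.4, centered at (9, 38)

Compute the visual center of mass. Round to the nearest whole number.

(72, 51)

Σw = 4.5 + 1.4 = 5.9.
x: (4.5·91 + 1.4·9) / 5.9 = 422.1 / 5.9 ≈ 71.54
y: (4.5·55 + 1.4·38) / 5.9 = 300.7 / 5.9 ≈ 50.97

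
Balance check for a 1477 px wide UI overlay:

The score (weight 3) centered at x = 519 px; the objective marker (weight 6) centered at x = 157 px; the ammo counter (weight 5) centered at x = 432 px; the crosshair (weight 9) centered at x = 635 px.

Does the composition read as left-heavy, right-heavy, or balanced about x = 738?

left-heavy

Total weight = 3 + 6 + 5 + 9 = 23.
x: (3·519 + 6·157 + 5·432 + 9·635) / 23 = 10374 / 23 ≈ 451.04
451.0 lies left of the midline 738, so the layout is left-heavy.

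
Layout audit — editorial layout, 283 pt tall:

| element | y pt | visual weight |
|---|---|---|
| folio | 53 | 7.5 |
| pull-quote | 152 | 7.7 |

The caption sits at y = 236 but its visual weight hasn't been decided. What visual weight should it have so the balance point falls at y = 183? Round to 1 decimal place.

w ≈ 22.9

Existing Σw = 15.2 (7.5 + 7.7); existing moment 7.5·53 + 7.7·152 = 1567.9.
Balance at y = 183 requires (1567.9 + w·236) / (15.2 + w) = 183.
Rearranging, w·(236 − 183) = 183·15.2 − 1567.9 = 1213.7, so w ≈ 1213.7/53 = 22.90.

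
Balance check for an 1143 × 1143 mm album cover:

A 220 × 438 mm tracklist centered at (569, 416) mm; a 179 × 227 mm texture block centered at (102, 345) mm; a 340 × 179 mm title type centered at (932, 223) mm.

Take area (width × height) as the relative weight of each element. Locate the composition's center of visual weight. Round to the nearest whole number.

(585, 342)

Areas → weights: tracklist 220·438 = 96360, texture block 179·227 = 40633, title type 340·179 = 60860; Σw = 197853.
x-moment: 96360·569 + 40633·102 + 60860·932 = 115694926; centroid 115694926/197853 ≈ 584.75.
y-moment: 96360·416 + 40633·345 + 60860·223 = 67675925; centroid 67675925/197853 ≈ 342.05.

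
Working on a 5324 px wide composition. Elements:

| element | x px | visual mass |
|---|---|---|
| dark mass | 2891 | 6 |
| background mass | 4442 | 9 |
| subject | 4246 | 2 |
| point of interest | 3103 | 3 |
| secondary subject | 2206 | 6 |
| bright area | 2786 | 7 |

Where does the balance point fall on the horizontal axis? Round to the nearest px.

Total weight = 6 + 9 + 2 + 3 + 6 + 7 = 33.
x: (6·2891 + 9·4442 + 2·4246 + 3·3103 + 6·2206 + 7·2786) / 33 = 107863 / 33 ≈ 3268.58

x ≈ 3269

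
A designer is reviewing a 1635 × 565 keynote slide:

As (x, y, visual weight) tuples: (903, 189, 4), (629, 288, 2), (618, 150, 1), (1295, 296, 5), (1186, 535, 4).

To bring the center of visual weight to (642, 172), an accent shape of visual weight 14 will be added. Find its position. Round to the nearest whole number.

With the accent shape, Σw becomes 4 + 2 + 1 + 5 + 4 + 14 = 30.
x: need Σw·x = 30·642 = 19260. Existing = 4·903 + 2·629 + 1·618 + 5·1295 + 4·1186 = 16707. Remainder 2553 / 14 ≈ 182.36.
y: need Σw·y = 30·172 = 5160. Existing = 4·189 + 2·288 + 1·150 + 5·296 + 4·535 = 5102. Remainder 58 / 14 ≈ 4.14.

(182, 4)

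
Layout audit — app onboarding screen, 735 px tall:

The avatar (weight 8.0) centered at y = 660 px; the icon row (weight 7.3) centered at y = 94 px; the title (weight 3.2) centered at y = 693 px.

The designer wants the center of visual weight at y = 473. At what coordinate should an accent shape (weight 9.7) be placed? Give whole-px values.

After adding the accent shape, total weight = 8.0 + 7.3 + 3.2 + 9.7 = 28.2.
y: need Σw·y = 28.2·473 = 13338.6. Existing = 8.0·660 + 7.3·94 + 3.2·693 = 8183.8. Remainder 5154.8 / 9.7 ≈ 531.42.

y ≈ 531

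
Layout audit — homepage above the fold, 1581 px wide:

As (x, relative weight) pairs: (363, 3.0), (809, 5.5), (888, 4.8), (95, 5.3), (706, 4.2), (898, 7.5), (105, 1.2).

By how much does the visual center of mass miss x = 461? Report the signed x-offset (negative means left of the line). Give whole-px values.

Total weight = 3.0 + 5.5 + 4.8 + 5.3 + 4.2 + 7.5 + 1.2 = 31.5.
Σw·x = 3.0·363 + 5.5·809 + 4.8·888 + 5.3·95 + 4.2·706 + 7.5·898 + 1.2·105 = 20130.6, so x̄ = 20130.6/31.5 ≈ 639.07.
Against x = 461, that's 639.07 − 461 = 178.07.

≈ 178 px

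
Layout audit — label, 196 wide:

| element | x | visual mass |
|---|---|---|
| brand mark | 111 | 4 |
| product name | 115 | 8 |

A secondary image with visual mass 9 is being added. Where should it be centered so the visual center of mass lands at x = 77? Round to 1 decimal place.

With the secondary image, Σw becomes 4 + 8 + 9 = 21.
Along x: (1364 + 9·x) / 21 = 77 (existing moment 4·111 + 8·115 = 1364) ⇒ x = (1617 − 1364) / 9 ≈ 28.11.

x ≈ 28.1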